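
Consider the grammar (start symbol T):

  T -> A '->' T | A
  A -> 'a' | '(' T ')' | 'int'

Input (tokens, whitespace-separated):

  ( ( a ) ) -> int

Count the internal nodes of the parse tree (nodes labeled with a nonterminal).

[T [A ( [T [A ( [T [A a]] )]] )] -> [T [A int]]]

8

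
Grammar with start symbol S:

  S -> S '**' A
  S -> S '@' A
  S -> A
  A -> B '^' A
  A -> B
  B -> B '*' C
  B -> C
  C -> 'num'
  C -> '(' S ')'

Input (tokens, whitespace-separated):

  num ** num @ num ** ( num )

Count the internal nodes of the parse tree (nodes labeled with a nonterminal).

20

[S [S [S [S [A [B [C num]]]] ** [A [B [C num]]]] @ [A [B [C num]]]] ** [A [B [C ( [S [A [B [C num]]]] )]]]]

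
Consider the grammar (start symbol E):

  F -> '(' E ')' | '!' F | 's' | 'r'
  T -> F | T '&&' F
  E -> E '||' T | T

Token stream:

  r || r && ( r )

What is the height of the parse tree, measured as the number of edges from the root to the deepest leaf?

[E [E [T [F r]]] || [T [T [F r]] && [F ( [E [T [F r]]] )]]]

6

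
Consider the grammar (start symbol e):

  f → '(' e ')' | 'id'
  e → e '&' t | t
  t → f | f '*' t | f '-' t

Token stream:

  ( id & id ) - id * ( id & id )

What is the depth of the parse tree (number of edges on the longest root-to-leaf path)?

[e [t [f ( [e [e [t [f id]]] & [t [f id]]] )] - [t [f id] * [t [f ( [e [e [t [f id]]] & [t [f id]]] )]]]]]

9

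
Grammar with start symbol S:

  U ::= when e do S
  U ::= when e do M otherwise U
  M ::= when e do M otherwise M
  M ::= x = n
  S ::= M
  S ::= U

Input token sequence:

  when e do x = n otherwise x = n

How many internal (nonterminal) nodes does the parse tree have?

[S [M when e do [M x = n] otherwise [M x = n]]]

4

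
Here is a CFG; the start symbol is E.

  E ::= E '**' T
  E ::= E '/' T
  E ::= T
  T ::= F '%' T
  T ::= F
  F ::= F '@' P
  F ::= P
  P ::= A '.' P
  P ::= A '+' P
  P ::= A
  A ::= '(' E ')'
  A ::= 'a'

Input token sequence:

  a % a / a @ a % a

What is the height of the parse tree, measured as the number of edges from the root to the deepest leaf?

[E [E [T [F [P [A a]]] % [T [F [P [A a]]]]]] / [T [F [F [P [A a]]] @ [P [A a]]] % [T [F [P [A a]]]]]]

7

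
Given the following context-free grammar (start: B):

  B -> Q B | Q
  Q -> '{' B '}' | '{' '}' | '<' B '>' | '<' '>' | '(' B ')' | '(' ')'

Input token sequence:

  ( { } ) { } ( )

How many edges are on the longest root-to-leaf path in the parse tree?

[B [Q ( [B [Q { }]] )] [B [Q { }] [B [Q ( )]]]]

4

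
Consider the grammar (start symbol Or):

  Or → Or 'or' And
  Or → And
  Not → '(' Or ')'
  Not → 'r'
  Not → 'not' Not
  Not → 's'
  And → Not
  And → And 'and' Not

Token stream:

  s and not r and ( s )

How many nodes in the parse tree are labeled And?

[Or [And [And [And [Not s]] and [Not not [Not r]]] and [Not ( [Or [And [Not s]]] )]]]

4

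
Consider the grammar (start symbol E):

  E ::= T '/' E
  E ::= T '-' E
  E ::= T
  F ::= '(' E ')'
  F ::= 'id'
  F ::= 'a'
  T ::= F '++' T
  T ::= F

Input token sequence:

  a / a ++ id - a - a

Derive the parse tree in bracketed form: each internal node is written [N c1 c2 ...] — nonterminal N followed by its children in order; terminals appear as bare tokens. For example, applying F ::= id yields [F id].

E
T / E
F / E
a / E
a / T - E
a / F ++ T - E
a / a ++ T - E
a / a ++ F - E
a / a ++ id - E
a / a ++ id - T - E
a / a ++ id - F - E
a / a ++ id - a - E
a / a ++ id - a - T
a / a ++ id - a - F
a / a ++ id - a - a

[E [T [F a]] / [E [T [F a] ++ [T [F id]]] - [E [T [F a]] - [E [T [F a]]]]]]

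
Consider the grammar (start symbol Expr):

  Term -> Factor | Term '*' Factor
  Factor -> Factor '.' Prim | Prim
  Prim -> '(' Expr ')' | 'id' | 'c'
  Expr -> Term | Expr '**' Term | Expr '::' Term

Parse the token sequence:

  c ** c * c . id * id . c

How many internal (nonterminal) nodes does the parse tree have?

18

[Expr [Expr [Term [Factor [Prim c]]]] ** [Term [Term [Term [Factor [Prim c]]] * [Factor [Factor [Prim c]] . [Prim id]]] * [Factor [Factor [Prim id]] . [Prim c]]]]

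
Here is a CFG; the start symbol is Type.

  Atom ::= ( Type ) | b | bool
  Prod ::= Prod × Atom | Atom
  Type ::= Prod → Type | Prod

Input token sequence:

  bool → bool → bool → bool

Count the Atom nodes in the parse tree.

4

[Type [Prod [Atom bool]] → [Type [Prod [Atom bool]] → [Type [Prod [Atom bool]] → [Type [Prod [Atom bool]]]]]]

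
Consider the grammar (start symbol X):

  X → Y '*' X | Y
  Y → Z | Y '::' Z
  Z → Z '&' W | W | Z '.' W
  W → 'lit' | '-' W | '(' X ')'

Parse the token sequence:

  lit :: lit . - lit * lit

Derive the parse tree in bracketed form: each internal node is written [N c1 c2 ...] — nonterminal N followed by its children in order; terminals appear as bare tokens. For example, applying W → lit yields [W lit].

X
Y * X
Y :: Z * X
Z :: Z * X
W :: Z * X
lit :: Z * X
lit :: Z . W * X
lit :: W . W * X
lit :: lit . W * X
lit :: lit . - W * X
lit :: lit . - lit * X
lit :: lit . - lit * Y
lit :: lit . - lit * Z
lit :: lit . - lit * W
lit :: lit . - lit * lit

[X [Y [Y [Z [W lit]]] :: [Z [Z [W lit]] . [W - [W lit]]]] * [X [Y [Z [W lit]]]]]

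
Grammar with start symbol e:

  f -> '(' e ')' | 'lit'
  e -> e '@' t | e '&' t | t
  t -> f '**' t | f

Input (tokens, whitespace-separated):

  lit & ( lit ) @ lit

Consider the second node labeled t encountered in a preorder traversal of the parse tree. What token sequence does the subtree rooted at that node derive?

[e [e [e [t [f lit]]] & [t [f ( [e [t [f lit]]] )]]] @ [t [f lit]]]

( lit )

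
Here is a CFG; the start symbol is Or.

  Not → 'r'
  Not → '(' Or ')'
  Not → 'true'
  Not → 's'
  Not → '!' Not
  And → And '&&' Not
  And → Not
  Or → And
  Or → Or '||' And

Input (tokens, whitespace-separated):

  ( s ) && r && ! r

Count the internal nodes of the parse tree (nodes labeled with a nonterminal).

[Or [And [And [And [Not ( [Or [And [Not s]]] )]] && [Not r]] && [Not ! [Not r]]]]

11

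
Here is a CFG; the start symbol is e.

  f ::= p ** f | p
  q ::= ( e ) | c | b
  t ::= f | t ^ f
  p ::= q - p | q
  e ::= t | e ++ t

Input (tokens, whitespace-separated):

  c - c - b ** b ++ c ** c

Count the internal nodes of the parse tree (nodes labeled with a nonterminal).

[e [e [t [f [p [q c] - [p [q c] - [p [q b]]]] ** [f [p [q b]]]]]] ++ [t [f [p [q c]] ** [f [p [q c]]]]]]

20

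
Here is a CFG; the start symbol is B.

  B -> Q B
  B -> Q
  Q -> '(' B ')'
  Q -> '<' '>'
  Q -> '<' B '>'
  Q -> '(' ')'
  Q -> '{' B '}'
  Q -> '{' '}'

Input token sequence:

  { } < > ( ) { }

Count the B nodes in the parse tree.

4

[B [Q { }] [B [Q < >] [B [Q ( )] [B [Q { }]]]]]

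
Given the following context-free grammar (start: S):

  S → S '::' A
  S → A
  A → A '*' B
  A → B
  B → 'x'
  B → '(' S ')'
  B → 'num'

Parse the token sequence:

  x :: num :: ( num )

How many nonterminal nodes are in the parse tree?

[S [S [S [A [B x]]] :: [A [B num]]] :: [A [B ( [S [A [B num]]] )]]]

12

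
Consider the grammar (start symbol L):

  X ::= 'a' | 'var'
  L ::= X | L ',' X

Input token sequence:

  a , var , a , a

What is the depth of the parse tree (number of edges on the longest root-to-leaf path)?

[L [L [L [L [X a]] , [X var]] , [X a]] , [X a]]

5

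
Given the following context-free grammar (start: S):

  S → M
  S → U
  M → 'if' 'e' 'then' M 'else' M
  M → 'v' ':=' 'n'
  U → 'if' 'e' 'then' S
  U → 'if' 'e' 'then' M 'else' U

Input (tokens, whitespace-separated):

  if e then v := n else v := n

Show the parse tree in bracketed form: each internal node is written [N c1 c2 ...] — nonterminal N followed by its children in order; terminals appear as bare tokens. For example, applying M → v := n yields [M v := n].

[S [M if e then [M v := n] else [M v := n]]]

S
M
if e then M else M
if e then v := n else M
if e then v := n else v := n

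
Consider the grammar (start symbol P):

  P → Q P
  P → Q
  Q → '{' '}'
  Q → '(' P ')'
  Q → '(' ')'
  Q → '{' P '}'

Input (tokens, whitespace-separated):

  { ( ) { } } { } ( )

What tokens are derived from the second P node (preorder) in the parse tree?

( ) { }

[P [Q { [P [Q ( )] [P [Q { }]]] }] [P [Q { }] [P [Q ( )]]]]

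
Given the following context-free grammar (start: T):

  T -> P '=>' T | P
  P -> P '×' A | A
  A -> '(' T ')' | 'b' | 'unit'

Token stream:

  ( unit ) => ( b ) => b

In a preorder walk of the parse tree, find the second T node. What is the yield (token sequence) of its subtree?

[T [P [A ( [T [P [A unit]]] )]] => [T [P [A ( [T [P [A b]]] )]] => [T [P [A b]]]]]

unit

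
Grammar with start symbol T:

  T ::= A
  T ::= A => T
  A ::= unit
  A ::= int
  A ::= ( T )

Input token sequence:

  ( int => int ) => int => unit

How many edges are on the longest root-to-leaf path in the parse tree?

[T [A ( [T [A int] => [T [A int]]] )] => [T [A int] => [T [A unit]]]]

5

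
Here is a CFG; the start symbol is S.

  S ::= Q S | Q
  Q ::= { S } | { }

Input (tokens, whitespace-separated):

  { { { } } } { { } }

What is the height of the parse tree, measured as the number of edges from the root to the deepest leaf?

[S [Q { [S [Q { [S [Q { }]] }]] }] [S [Q { [S [Q { }]] }]]]

6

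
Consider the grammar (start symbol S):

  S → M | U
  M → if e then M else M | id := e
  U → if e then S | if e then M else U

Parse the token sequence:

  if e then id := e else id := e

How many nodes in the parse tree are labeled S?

[S [M if e then [M id := e] else [M id := e]]]

1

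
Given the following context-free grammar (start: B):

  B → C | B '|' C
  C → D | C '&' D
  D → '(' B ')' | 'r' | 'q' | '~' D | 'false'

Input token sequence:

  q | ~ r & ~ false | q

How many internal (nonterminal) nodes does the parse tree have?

13

[B [B [B [C [D q]]] | [C [C [D ~ [D r]]] & [D ~ [D false]]]] | [C [D q]]]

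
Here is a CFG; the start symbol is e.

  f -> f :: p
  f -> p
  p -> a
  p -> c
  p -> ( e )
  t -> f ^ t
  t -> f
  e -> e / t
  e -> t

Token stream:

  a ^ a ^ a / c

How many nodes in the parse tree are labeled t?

4

[e [e [t [f [p a]] ^ [t [f [p a]] ^ [t [f [p a]]]]]] / [t [f [p c]]]]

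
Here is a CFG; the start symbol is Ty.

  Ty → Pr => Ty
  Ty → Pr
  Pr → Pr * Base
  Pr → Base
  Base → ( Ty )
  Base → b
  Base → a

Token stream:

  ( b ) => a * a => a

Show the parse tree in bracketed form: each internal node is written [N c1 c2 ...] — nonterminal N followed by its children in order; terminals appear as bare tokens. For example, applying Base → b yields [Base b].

[Ty [Pr [Base ( [Ty [Pr [Base b]]] )]] => [Ty [Pr [Pr [Base a]] * [Base a]] => [Ty [Pr [Base a]]]]]

Ty
Pr => Ty
Base => Ty
( Ty ) => Ty
( Pr ) => Ty
( Base ) => Ty
( b ) => Ty
( b ) => Pr => Ty
( b ) => Pr * Base => Ty
( b ) => Base * Base => Ty
( b ) => a * Base => Ty
( b ) => a * a => Ty
( b ) => a * a => Pr
( b ) => a * a => Base
( b ) => a * a => a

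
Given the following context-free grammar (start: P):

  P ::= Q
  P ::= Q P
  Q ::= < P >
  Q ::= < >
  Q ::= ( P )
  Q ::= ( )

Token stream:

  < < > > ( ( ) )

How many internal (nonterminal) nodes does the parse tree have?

8

[P [Q < [P [Q < >]] >] [P [Q ( [P [Q ( )]] )]]]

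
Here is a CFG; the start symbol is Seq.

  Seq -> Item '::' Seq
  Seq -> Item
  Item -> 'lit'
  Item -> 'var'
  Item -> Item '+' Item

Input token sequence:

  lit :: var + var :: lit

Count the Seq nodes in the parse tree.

3

[Seq [Item lit] :: [Seq [Item [Item var] + [Item var]] :: [Seq [Item lit]]]]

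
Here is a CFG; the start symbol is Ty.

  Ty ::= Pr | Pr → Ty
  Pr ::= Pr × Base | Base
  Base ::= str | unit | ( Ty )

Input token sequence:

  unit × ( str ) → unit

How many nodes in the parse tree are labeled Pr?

[Ty [Pr [Pr [Base unit]] × [Base ( [Ty [Pr [Base str]]] )]] → [Ty [Pr [Base unit]]]]

4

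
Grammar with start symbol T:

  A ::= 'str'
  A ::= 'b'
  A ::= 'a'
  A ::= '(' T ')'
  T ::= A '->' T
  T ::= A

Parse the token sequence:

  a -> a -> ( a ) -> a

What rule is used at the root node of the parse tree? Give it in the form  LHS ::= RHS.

[T [A a] -> [T [A a] -> [T [A ( [T [A a]] )] -> [T [A a]]]]]

T ::= A '->' T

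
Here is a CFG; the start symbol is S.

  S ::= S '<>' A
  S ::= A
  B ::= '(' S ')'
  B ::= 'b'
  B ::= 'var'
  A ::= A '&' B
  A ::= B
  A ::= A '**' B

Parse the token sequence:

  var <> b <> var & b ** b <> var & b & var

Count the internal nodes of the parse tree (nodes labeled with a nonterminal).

20

[S [S [S [S [A [B var]]] <> [A [B b]]] <> [A [A [A [B var]] & [B b]] ** [B b]]] <> [A [A [A [B var]] & [B b]] & [B var]]]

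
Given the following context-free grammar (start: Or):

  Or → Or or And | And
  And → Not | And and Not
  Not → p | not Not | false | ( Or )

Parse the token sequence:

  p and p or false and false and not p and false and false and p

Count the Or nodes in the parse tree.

2

[Or [Or [And [And [Not p]] and [Not p]]] or [And [And [And [And [And [And [Not false]] and [Not false]] and [Not not [Not p]]] and [Not false]] and [Not false]] and [Not p]]]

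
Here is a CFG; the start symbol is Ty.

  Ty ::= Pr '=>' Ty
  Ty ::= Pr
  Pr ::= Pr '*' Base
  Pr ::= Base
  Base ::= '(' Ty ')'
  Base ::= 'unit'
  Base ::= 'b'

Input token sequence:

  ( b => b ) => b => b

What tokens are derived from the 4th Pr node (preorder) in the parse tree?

b

[Ty [Pr [Base ( [Ty [Pr [Base b]] => [Ty [Pr [Base b]]]] )]] => [Ty [Pr [Base b]] => [Ty [Pr [Base b]]]]]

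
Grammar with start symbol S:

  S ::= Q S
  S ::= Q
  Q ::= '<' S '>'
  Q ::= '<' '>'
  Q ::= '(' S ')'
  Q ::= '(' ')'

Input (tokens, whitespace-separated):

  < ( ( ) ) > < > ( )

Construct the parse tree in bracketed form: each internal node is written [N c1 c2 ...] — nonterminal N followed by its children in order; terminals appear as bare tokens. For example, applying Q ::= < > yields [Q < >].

[S [Q < [S [Q ( [S [Q ( )]] )]] >] [S [Q < >] [S [Q ( )]]]]

S
Q S
< S > S
< Q > S
< ( S ) > S
< ( Q ) > S
< ( ( ) ) > S
< ( ( ) ) > Q S
< ( ( ) ) > < > S
< ( ( ) ) > < > Q
< ( ( ) ) > < > ( )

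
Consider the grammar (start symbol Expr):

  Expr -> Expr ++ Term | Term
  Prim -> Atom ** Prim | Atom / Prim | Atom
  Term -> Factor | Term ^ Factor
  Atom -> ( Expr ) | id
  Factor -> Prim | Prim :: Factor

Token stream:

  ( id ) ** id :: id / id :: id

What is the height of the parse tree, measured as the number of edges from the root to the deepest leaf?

[Expr [Term [Factor [Prim [Atom ( [Expr [Term [Factor [Prim [Atom id]]]]] )] ** [Prim [Atom id]]] :: [Factor [Prim [Atom id] / [Prim [Atom id]]] :: [Factor [Prim [Atom id]]]]]]]

10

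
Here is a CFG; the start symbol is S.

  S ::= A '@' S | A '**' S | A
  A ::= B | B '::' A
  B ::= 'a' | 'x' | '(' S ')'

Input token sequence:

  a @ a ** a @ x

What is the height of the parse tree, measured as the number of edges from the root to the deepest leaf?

6

[S [A [B a]] @ [S [A [B a]] ** [S [A [B a]] @ [S [A [B x]]]]]]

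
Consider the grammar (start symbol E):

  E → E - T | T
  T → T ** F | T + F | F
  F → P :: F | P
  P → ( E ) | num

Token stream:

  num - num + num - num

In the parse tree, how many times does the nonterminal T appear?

4

[E [E [E [T [F [P num]]]] - [T [T [F [P num]]] + [F [P num]]]] - [T [F [P num]]]]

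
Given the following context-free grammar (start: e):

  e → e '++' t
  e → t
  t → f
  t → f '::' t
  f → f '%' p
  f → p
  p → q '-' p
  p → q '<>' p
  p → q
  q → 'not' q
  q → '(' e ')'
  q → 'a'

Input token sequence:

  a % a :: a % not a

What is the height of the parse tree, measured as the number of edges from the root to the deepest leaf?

7

[e [t [f [f [p [q a]]] % [p [q a]]] :: [t [f [f [p [q a]]] % [p [q not [q a]]]]]]]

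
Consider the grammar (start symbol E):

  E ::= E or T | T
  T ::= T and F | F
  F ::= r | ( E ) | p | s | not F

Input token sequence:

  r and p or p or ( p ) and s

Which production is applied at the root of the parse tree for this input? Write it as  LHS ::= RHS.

E ::= E or T

[E [E [E [T [T [F r]] and [F p]]] or [T [F p]]] or [T [T [F ( [E [T [F p]]] )]] and [F s]]]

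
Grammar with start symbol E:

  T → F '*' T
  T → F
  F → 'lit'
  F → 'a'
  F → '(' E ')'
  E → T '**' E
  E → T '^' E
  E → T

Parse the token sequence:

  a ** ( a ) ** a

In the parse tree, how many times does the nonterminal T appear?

[E [T [F a]] ** [E [T [F ( [E [T [F a]]] )]] ** [E [T [F a]]]]]

4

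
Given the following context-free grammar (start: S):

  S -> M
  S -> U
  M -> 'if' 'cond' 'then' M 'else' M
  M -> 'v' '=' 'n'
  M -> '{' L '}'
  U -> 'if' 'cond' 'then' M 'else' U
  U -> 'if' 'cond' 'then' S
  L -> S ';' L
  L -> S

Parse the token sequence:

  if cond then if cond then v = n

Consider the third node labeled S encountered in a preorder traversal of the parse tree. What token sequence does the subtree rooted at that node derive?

[S [U if cond then [S [U if cond then [S [M v = n]]]]]]

v = n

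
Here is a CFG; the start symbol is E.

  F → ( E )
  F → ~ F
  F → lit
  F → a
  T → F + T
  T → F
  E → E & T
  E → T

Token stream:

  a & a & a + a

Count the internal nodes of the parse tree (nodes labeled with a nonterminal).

11

[E [E [E [T [F a]]] & [T [F a]]] & [T [F a] + [T [F a]]]]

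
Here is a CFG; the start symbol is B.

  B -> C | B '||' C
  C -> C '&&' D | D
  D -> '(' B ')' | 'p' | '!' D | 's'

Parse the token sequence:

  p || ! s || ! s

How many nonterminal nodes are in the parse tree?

11

[B [B [B [C [D p]]] || [C [D ! [D s]]]] || [C [D ! [D s]]]]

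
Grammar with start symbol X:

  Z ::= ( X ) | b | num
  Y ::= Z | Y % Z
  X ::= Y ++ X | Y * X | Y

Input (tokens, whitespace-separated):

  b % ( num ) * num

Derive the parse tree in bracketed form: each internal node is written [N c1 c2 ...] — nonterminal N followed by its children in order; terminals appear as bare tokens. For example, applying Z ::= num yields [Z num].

[X [Y [Y [Z b]] % [Z ( [X [Y [Z num]]] )]] * [X [Y [Z num]]]]

X
Y * X
Y % Z * X
Z % Z * X
b % Z * X
b % ( X ) * X
b % ( Y ) * X
b % ( Z ) * X
b % ( num ) * X
b % ( num ) * Y
b % ( num ) * Z
b % ( num ) * num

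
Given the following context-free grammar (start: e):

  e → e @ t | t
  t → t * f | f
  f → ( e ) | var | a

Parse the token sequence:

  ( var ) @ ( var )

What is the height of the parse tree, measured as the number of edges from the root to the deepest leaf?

[e [e [t [f ( [e [t [f var]]] )]]] @ [t [f ( [e [t [f var]]] )]]]

7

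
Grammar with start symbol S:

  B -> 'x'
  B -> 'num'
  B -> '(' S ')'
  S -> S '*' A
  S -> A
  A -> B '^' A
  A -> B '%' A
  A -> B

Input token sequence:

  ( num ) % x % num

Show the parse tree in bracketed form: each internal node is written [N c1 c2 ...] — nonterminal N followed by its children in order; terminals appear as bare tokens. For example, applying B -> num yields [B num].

[S [A [B ( [S [A [B num]]] )] % [A [B x] % [A [B num]]]]]

S
A
B % A
( S ) % A
( A ) % A
( B ) % A
( num ) % A
( num ) % B % A
( num ) % x % A
( num ) % x % B
( num ) % x % num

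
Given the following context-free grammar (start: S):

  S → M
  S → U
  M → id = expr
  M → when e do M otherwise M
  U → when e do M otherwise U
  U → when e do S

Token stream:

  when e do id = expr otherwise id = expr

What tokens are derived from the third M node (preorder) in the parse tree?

[S [M when e do [M id = expr] otherwise [M id = expr]]]

id = expr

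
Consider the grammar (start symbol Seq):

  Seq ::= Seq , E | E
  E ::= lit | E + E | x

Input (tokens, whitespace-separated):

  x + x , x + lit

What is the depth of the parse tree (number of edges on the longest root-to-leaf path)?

[Seq [Seq [E [E x] + [E x]]] , [E [E x] + [E lit]]]

4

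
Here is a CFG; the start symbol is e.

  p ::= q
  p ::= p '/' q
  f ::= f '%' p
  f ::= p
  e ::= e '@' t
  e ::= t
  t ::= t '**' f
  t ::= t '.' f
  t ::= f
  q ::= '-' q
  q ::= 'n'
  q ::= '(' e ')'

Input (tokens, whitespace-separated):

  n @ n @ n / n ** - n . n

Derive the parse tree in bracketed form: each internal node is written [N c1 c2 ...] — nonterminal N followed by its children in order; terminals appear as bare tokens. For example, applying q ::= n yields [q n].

[e [e [e [t [f [p [q n]]]]] @ [t [f [p [q n]]]]] @ [t [t [t [f [p [p [q n]] / [q n]]]] ** [f [p [q - [q n]]]]] . [f [p [q n]]]]]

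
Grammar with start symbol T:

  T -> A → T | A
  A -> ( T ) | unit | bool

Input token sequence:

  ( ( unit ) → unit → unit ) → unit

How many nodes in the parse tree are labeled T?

6

[T [A ( [T [A ( [T [A unit]] )] → [T [A unit] → [T [A unit]]]] )] → [T [A unit]]]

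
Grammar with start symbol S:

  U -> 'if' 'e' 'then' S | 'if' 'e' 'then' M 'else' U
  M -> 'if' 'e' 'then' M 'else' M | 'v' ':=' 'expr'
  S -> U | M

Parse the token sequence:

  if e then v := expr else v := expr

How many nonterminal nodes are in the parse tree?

4

[S [M if e then [M v := expr] else [M v := expr]]]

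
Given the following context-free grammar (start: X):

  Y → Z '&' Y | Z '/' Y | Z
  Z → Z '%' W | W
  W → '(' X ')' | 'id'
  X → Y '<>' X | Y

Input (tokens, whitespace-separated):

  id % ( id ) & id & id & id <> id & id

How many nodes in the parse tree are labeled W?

8

[X [Y [Z [Z [W id]] % [W ( [X [Y [Z [W id]]]] )]] & [Y [Z [W id]] & [Y [Z [W id]] & [Y [Z [W id]]]]]] <> [X [Y [Z [W id]] & [Y [Z [W id]]]]]]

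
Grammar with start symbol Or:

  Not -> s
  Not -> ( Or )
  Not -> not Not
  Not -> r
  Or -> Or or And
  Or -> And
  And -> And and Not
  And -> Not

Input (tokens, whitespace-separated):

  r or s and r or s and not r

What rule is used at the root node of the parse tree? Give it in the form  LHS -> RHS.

[Or [Or [Or [And [Not r]]] or [And [And [Not s]] and [Not r]]] or [And [And [Not s]] and [Not not [Not r]]]]

Or -> Or or And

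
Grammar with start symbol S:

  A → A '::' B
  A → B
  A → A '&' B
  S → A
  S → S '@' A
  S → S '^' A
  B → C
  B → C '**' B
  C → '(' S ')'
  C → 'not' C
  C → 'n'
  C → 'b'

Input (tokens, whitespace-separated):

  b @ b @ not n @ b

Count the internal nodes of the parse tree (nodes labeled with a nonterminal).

17

[S [S [S [S [A [B [C b]]]] @ [A [B [C b]]]] @ [A [B [C not [C n]]]]] @ [A [B [C b]]]]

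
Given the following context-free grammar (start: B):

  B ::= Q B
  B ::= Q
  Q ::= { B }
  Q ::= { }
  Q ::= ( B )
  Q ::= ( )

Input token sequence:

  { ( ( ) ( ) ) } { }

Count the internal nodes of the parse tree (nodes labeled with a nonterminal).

10

[B [Q { [B [Q ( [B [Q ( )] [B [Q ( )]]] )]] }] [B [Q { }]]]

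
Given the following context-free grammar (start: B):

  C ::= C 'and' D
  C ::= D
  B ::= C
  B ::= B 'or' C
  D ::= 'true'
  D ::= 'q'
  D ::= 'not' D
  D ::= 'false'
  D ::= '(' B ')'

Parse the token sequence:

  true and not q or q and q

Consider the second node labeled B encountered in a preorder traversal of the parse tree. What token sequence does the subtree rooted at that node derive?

[B [B [C [C [D true]] and [D not [D q]]]] or [C [C [D q]] and [D q]]]

true and not q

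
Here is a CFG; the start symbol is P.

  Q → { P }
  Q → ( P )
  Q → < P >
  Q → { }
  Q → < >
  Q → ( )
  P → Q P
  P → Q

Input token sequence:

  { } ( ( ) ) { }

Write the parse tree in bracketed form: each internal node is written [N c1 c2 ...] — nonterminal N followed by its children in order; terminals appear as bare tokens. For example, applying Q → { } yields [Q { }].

[P [Q { }] [P [Q ( [P [Q ( )]] )] [P [Q { }]]]]

P
Q P
{ } P
{ } Q P
{ } ( P ) P
{ } ( Q ) P
{ } ( ( ) ) P
{ } ( ( ) ) Q
{ } ( ( ) ) { }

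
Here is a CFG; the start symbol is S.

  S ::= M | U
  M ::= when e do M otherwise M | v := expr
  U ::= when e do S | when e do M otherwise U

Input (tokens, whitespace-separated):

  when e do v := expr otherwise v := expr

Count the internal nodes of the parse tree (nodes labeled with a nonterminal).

4

[S [M when e do [M v := expr] otherwise [M v := expr]]]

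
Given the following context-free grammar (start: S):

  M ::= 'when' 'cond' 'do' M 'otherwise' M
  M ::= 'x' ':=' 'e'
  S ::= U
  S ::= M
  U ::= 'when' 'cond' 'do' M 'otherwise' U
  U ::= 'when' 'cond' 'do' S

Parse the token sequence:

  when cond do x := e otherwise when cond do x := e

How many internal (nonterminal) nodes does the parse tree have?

[S [U when cond do [M x := e] otherwise [U when cond do [S [M x := e]]]]]

6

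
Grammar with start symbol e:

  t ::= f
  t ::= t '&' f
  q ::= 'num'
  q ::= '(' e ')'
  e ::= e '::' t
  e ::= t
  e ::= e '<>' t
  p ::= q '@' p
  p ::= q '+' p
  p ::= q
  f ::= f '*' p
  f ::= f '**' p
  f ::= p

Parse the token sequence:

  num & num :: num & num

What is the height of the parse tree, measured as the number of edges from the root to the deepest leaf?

7

[e [e [t [t [f [p [q num]]]] & [f [p [q num]]]]] :: [t [t [f [p [q num]]]] & [f [p [q num]]]]]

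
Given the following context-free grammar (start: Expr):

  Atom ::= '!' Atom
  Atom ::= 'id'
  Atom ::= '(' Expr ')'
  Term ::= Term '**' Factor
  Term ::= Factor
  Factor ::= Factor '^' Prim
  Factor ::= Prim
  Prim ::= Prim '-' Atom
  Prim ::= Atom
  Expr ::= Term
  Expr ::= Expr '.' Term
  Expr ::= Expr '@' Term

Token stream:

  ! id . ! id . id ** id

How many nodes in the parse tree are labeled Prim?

4

[Expr [Expr [Expr [Term [Factor [Prim [Atom ! [Atom id]]]]]] . [Term [Factor [Prim [Atom ! [Atom id]]]]]] . [Term [Term [Factor [Prim [Atom id]]]] ** [Factor [Prim [Atom id]]]]]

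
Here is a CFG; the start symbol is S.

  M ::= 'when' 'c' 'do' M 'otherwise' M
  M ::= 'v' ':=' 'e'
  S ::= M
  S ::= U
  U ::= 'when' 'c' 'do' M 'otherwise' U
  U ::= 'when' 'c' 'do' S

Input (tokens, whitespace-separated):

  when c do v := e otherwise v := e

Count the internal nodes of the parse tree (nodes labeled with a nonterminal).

4

[S [M when c do [M v := e] otherwise [M v := e]]]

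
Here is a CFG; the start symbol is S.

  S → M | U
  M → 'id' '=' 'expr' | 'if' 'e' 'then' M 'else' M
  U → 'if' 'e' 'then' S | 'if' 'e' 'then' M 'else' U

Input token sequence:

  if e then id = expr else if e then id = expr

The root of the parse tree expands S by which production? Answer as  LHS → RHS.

[S [U if e then [M id = expr] else [U if e then [S [M id = expr]]]]]

S → U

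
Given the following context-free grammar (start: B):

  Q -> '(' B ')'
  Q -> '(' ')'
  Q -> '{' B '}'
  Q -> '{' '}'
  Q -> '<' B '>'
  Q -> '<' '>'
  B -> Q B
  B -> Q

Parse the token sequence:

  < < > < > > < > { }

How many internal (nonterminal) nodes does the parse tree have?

10

[B [Q < [B [Q < >] [B [Q < >]]] >] [B [Q < >] [B [Q { }]]]]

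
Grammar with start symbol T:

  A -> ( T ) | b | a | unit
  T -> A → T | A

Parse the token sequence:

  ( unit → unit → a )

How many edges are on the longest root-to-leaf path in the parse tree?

[T [A ( [T [A unit] → [T [A unit] → [T [A a]]]] )]]

6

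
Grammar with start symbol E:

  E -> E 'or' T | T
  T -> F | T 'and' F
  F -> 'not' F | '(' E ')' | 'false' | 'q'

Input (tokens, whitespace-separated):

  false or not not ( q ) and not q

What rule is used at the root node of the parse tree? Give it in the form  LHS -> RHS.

[E [E [T [F false]]] or [T [T [F not [F not [F ( [E [T [F q]]] )]]]] and [F not [F q]]]]

E -> E 'or' T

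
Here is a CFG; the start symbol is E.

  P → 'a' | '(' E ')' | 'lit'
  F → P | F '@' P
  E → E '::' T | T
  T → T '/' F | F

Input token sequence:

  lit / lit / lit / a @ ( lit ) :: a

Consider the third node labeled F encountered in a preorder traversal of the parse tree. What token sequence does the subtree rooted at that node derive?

lit

[E [E [T [T [T [T [F [P lit]]] / [F [P lit]]] / [F [P lit]]] / [F [F [P a]] @ [P ( [E [T [F [P lit]]]] )]]]] :: [T [F [P a]]]]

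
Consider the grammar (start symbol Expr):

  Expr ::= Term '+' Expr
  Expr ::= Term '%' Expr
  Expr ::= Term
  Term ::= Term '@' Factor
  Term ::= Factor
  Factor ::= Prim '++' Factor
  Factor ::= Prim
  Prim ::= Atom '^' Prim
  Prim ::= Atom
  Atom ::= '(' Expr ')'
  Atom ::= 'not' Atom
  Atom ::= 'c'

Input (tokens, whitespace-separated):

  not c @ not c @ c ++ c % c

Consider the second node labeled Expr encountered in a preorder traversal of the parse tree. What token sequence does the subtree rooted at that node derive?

[Expr [Term [Term [Term [Factor [Prim [Atom not [Atom c]]]]] @ [Factor [Prim [Atom not [Atom c]]]]] @ [Factor [Prim [Atom c]] ++ [Factor [Prim [Atom c]]]]] % [Expr [Term [Factor [Prim [Atom c]]]]]]

c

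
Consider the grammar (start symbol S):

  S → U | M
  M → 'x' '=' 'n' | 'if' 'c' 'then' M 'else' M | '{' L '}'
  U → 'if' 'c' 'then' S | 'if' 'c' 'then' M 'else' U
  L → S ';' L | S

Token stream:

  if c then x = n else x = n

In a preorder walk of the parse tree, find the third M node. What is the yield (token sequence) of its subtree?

x = n

[S [M if c then [M x = n] else [M x = n]]]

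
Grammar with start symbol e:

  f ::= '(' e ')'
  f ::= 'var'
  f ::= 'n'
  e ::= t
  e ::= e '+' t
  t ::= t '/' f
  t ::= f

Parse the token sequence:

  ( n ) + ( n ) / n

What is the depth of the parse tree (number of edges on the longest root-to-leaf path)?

7

[e [e [t [f ( [e [t [f n]]] )]]] + [t [t [f ( [e [t [f n]]] )]] / [f n]]]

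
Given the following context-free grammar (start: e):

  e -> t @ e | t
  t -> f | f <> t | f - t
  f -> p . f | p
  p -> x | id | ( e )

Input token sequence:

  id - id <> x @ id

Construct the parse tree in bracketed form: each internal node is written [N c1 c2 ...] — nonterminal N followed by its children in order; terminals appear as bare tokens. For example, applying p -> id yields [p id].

[e [t [f [p id]] - [t [f [p id]] <> [t [f [p x]]]]] @ [e [t [f [p id]]]]]

e
t @ e
f - t @ e
p - t @ e
id - t @ e
id - f <> t @ e
id - p <> t @ e
id - id <> t @ e
id - id <> f @ e
id - id <> p @ e
id - id <> x @ e
id - id <> x @ t
id - id <> x @ f
id - id <> x @ p
id - id <> x @ id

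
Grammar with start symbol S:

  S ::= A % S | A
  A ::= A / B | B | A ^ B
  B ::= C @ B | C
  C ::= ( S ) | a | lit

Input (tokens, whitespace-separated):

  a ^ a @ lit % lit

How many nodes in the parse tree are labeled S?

[S [A [A [B [C a]]] ^ [B [C a] @ [B [C lit]]]] % [S [A [B [C lit]]]]]

2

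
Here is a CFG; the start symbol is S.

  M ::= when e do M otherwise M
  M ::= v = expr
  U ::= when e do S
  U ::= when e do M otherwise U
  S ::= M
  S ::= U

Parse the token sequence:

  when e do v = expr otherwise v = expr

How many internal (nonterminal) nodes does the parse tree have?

[S [M when e do [M v = expr] otherwise [M v = expr]]]

4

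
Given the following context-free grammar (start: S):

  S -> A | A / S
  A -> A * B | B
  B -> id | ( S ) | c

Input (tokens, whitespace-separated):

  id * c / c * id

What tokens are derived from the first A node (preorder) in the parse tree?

id * c

[S [A [A [B id]] * [B c]] / [S [A [A [B c]] * [B id]]]]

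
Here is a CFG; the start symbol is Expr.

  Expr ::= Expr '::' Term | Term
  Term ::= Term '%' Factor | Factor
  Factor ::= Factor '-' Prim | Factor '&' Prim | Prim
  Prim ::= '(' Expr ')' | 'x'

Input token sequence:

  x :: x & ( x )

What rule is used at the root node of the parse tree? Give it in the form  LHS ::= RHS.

Expr ::= Expr '::' Term

[Expr [Expr [Term [Factor [Prim x]]]] :: [Term [Factor [Factor [Prim x]] & [Prim ( [Expr [Term [Factor [Prim x]]]] )]]]]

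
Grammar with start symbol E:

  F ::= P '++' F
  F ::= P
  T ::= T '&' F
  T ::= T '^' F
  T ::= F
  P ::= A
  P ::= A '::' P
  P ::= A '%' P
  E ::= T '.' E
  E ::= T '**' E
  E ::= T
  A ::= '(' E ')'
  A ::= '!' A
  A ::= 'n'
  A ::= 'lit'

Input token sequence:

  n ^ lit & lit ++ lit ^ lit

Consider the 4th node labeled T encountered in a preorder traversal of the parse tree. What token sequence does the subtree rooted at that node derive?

[E [T [T [T [T [F [P [A n]]]] ^ [F [P [A lit]]]] & [F [P [A lit]] ++ [F [P [A lit]]]]] ^ [F [P [A lit]]]]]

n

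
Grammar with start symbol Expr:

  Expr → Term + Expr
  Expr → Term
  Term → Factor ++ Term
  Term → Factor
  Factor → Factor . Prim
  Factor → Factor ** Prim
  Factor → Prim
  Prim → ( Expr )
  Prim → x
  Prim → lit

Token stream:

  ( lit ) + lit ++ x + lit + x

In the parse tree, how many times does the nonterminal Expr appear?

5

[Expr [Term [Factor [Prim ( [Expr [Term [Factor [Prim lit]]]] )]]] + [Expr [Term [Factor [Prim lit]] ++ [Term [Factor [Prim x]]]] + [Expr [Term [Factor [Prim lit]]] + [Expr [Term [Factor [Prim x]]]]]]]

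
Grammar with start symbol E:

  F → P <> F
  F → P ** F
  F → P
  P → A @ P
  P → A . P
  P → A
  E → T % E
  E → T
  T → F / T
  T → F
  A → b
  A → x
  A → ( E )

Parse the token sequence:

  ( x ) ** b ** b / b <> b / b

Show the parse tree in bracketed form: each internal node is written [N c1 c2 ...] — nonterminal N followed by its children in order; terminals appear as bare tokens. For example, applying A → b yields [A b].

[E [T [F [P [A ( [E [T [F [P [A x]]]]] )]] ** [F [P [A b]] ** [F [P [A b]]]]] / [T [F [P [A b]] <> [F [P [A b]]]] / [T [F [P [A b]]]]]]]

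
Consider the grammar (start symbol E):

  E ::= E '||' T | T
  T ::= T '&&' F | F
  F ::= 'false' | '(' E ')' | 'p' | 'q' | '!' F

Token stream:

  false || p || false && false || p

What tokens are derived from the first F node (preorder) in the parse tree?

[E [E [E [E [T [F false]]] || [T [F p]]] || [T [T [F false]] && [F false]]] || [T [F p]]]

false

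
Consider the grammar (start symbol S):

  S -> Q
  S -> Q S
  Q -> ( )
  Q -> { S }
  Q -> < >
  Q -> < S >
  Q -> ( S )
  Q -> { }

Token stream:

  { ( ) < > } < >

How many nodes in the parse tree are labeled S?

[S [Q { [S [Q ( )] [S [Q < >]]] }] [S [Q < >]]]

4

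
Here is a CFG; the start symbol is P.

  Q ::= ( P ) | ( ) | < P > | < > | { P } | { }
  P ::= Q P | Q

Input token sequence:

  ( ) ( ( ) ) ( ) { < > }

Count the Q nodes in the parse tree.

[P [Q ( )] [P [Q ( [P [Q ( )]] )] [P [Q ( )] [P [Q { [P [Q < >]] }]]]]]

6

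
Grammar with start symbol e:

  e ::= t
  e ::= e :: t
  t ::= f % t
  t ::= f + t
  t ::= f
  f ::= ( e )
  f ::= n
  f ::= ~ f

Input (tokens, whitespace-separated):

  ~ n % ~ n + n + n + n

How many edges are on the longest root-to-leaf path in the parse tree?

[e [t [f ~ [f n]] % [t [f ~ [f n]] + [t [f n] + [t [f n] + [t [f n]]]]]]]

7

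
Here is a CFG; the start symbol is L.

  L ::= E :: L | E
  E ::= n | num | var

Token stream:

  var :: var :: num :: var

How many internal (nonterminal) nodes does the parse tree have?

[L [E var] :: [L [E var] :: [L [E num] :: [L [E var]]]]]

8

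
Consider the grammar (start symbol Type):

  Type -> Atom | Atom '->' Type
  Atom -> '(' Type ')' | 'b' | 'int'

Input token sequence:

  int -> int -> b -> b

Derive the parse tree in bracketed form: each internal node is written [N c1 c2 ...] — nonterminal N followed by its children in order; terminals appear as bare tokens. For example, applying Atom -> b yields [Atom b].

Type
Atom -> Type
int -> Type
int -> Atom -> Type
int -> int -> Type
int -> int -> Atom -> Type
int -> int -> b -> Type
int -> int -> b -> Atom
int -> int -> b -> b

[Type [Atom int] -> [Type [Atom int] -> [Type [Atom b] -> [Type [Atom b]]]]]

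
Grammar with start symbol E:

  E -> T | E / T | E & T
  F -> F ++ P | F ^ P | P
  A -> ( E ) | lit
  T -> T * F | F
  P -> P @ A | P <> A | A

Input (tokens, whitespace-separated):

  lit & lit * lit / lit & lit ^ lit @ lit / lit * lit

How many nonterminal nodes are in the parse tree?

[E [E [E [E [E [T [F [P [A lit]]]]] & [T [T [F [P [A lit]]]] * [F [P [A lit]]]]] / [T [F [P [A lit]]]]] & [T [F [F [P [A lit]]] ^ [P [P [A lit]] @ [A lit]]]]] / [T [T [F [P [A lit]]]] * [F [P [A lit]]]]]

38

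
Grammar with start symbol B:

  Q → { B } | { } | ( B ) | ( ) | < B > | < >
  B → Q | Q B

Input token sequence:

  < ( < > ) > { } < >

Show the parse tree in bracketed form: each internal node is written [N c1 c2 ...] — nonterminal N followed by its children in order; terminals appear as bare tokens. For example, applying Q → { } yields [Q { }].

B
Q B
< B > B
< Q > B
< ( B ) > B
< ( Q ) > B
< ( < > ) > B
< ( < > ) > Q B
< ( < > ) > { } B
< ( < > ) > { } Q
< ( < > ) > { } < >

[B [Q < [B [Q ( [B [Q < >]] )]] >] [B [Q { }] [B [Q < >]]]]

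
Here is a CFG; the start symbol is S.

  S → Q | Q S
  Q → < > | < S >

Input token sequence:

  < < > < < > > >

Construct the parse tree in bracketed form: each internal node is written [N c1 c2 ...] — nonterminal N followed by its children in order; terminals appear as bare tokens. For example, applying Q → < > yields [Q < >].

S
Q
< S >
< Q S >
< < > S >
< < > Q >
< < > < S > >
< < > < Q > >
< < > < < > > >

[S [Q < [S [Q < >] [S [Q < [S [Q < >]] >]]] >]]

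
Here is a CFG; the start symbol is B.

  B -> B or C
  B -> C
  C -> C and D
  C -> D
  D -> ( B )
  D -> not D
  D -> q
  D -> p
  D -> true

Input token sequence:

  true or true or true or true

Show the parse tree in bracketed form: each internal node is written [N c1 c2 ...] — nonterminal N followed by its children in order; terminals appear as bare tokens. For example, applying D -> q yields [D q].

[B [B [B [B [C [D true]]] or [C [D true]]] or [C [D true]]] or [C [D true]]]

B
B or C
B or C or C
B or C or C or C
C or C or C or C
D or C or C or C
true or C or C or C
true or D or C or C
true or true or C or C
true or true or D or C
true or true or true or C
true or true or true or D
true or true or true or true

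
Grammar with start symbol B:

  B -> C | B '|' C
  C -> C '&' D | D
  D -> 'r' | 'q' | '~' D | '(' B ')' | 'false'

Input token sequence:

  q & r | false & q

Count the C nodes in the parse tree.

4

[B [B [C [C [D q]] & [D r]]] | [C [C [D false]] & [D q]]]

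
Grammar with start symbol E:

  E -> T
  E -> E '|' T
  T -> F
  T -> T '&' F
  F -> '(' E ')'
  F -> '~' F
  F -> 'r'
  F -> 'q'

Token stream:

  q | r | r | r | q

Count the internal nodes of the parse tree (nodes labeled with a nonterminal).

15

[E [E [E [E [E [T [F q]]] | [T [F r]]] | [T [F r]]] | [T [F r]]] | [T [F q]]]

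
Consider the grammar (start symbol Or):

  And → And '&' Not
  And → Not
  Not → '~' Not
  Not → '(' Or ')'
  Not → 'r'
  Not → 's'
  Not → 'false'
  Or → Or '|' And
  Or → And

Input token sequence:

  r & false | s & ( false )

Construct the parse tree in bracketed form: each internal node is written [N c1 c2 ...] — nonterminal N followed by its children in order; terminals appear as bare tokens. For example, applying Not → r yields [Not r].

Or
Or | And
And | And
And & Not | And
Not & Not | And
r & Not | And
r & false | And
r & false | And & Not
r & false | Not & Not
r & false | s & Not
r & false | s & ( Or )
r & false | s & ( And )
r & false | s & ( Not )
r & false | s & ( false )

[Or [Or [And [And [Not r]] & [Not false]]] | [And [And [Not s]] & [Not ( [Or [And [Not false]]] )]]]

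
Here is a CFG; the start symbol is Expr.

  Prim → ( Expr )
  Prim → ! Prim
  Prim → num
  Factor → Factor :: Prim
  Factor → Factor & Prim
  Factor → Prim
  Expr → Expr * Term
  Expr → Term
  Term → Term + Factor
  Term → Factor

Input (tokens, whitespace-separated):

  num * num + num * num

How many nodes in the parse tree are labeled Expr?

[Expr [Expr [Expr [Term [Factor [Prim num]]]] * [Term [Term [Factor [Prim num]]] + [Factor [Prim num]]]] * [Term [Factor [Prim num]]]]

3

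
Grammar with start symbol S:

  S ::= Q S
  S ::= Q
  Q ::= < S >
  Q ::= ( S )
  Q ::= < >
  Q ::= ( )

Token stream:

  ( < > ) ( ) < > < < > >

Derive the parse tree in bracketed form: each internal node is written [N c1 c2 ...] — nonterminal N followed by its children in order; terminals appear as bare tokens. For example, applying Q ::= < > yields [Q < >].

S
Q S
( S ) S
( Q ) S
( < > ) S
( < > ) Q S
( < > ) ( ) S
( < > ) ( ) Q S
( < > ) ( ) < > S
( < > ) ( ) < > Q
( < > ) ( ) < > < S >
( < > ) ( ) < > < Q >
( < > ) ( ) < > < < > >

[S [Q ( [S [Q < >]] )] [S [Q ( )] [S [Q < >] [S [Q < [S [Q < >]] >]]]]]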